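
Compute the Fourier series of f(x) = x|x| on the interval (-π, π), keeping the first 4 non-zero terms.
(-8 + 2·π^2)·sin(x)/π - π·sin(2·x) + (-8 + 18·π^2)·sin(3·x)/(27·π) - π·sin(4·x)/2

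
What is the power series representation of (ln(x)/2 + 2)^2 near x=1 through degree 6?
4 + 2·(x - 1) - 3·(x - 1)^2/4 + 5·(x - 1)^3/12 - 13·(x - 1)^4/48 + 23·(x - 1)^5/120 - 103·(x - 1)^6/720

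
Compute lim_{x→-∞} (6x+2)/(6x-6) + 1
Evaluate the dominant behaviour as x → -∞; each term tends to a finite value or vanishes.
Limit = 2.

Final answer: 2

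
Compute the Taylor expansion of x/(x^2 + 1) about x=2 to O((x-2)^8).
2/5 - 3·(x - 2)/25 + 2·(x - 2)^2/125 + 7·(x - 2)^3/625 - 38·(x - 2)^4/3125 + 117·(x - 2)^5/15625 - 278·(x - 2)^6/78125 + 527·(x - 2)^7/390625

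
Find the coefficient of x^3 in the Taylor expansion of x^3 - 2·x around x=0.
Expand to order 3: x^3 - 2·x = x^3 - 2·x + O(x^4).
The coefficient of x^3 is 1.

Final answer: 1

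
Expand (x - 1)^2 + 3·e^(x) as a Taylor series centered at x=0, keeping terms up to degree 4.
x^4/8 + x^3/2 + 5·x^2/2 + x + 4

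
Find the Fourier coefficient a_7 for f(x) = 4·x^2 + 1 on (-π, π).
a_7 = (1/π) ∫_{-π}^{π} f(x)·cos(7x) dx.
Evaluate the integral (use parity and integration by parts as needed): a_7 = -16/49.

Final answer: -16/49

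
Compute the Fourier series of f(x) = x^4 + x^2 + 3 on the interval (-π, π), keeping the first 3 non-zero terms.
(44 - 8·π^2)·cos(x) + (-2 + 2·π^2)·cos(2·x) + 3 + π^2/3 + π^4/5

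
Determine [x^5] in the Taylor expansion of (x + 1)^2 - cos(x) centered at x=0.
Expand to order 5: (x + 1)^2 - cos(x) = -x^4/24 + 3·x^2/2 + 2·x + O(x^6).
The coefficient of x^5 is 0.

Final answer: 0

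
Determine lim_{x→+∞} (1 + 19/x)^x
As x → +∞: this is the defining limit (1 + 19/x)^x → e^19.
Limit = e^(19).

Final answer: e^(19)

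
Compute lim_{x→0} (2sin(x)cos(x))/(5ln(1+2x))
Both numerator and denominator → 0 as x → 0; this is a 0/0 indeterminate form.
Expand each to leading order near x = 0: numerator ~ 2·x, denominator ~ 10·x.
The limit of the ratio is 1/5.

Final answer: 1/5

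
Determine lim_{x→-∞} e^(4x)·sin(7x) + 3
Evaluate the dominant behaviour as x → -∞; each term tends to a finite value or vanishes.
Limit = 3.

Final answer: 3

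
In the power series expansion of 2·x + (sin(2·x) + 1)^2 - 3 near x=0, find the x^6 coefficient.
Expand to order 6: 2·x + (sin(2·x) + 1)^2 - 3 = 128·x^6/45 + 8·x^5/15 - 16·x^4/3 - 8·x^3/3 + 4·x^2 + 6·x - 2 + O(x^7).
The coefficient of x^6 is 128/45.

Final answer: 128/45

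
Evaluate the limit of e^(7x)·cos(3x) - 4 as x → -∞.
Evaluate the dominant behaviour as x → -∞; each term tends to a finite value or vanishes.
Limit = -4.

Final answer: -4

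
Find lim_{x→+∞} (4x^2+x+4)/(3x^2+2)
This is an ∞/∞ indeterminate form as x → +∞.
Divide numerator and denominator by x^2 and let the lower-order terms vanish; the leading terms give 4/3.
Limit = 4/3.

Final answer: 4/3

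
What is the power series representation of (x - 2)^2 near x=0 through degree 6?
x^2 - 4·x + 4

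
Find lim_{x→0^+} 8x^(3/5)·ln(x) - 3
The product is a 0·∞ indeterminate form at x → 0⁺.
Rewrite the product as 8·ln(x) / x^(-3/5) and apply L'Hôpital, or use the standard hierarchy x^(-3/5) ≫ |ln x| as x → 0⁺.
The indeterminate product → 0, so the limit = -3.

Final answer: -3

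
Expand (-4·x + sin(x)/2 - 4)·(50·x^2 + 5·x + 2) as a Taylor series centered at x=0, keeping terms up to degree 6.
x^6/48 - 499·x^5/120 - 5·x^4/12 - 1051·x^3/6 - 435·x^2/2 - 27·x - 8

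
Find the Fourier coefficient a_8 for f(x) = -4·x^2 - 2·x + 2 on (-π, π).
a_8 = (1/π) ∫_{-π}^{π} f(x)·cos(8x) dx.
Evaluate the integral (use parity and integration by parts as needed): a_8 = -1/4.

Final answer: -1/4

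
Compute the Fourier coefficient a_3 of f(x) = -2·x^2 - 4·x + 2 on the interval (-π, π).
a_3 = (1/π) ∫_{-π}^{π} f(x)·cos(3x) dx.
Evaluate the integral (use parity and integration by parts as needed): a_3 = 8/9.

Final answer: 8/9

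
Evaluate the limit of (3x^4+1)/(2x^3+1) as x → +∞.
This is an ∞/∞ indeterminate form as x → +∞.
Divide numerator and denominator by x^4 and let the lower-order terms vanish; the numerator's degree 4 exceeds the denominator's degree 3, so the quotient diverges.
Limit = ∞.

Final answer: ∞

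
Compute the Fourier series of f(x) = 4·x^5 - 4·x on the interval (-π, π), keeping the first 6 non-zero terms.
(-160·π^2 + 8·π^4 + 952)·sin(x) + (-4·π^4 - 26 + 20·π^2)·sin(2·x) + (-160·π^2/27 + 104/81 + 8·π^4/3)·sin(3·x) + (-2·π^4 + 17/16 + 5·π^2/2)·sin(4·x) + (-32·π^2/25 - 808/625 + 8·π^4/5)·sin(5·x) + (-4·π^4/3 + 98/81 + 20·π^2/27)·sin(6·x)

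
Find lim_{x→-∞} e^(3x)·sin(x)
Evaluate the dominant behaviour as x → -∞; each term tends to a finite value or vanishes.
Limit = 0.

Final answer: 0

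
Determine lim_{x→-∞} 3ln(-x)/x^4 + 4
The quotient is an ∞/∞ indeterminate form as x → -∞.
Compare growth rates of the dominant terms (exponentials ≫ polynomials ≫ logarithms), or apply L'Hôpital's rule; the quotient → 0.
Adding the constant: 0 + 4 = 4. Limit = 4.

Final answer: 4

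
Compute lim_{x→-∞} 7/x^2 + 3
Evaluate the dominant behaviour as x → -∞; each term tends to a finite value or vanishes.
Limit = 3.

Final answer: 3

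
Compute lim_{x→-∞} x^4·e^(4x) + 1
The product is a 0·∞ indeterminate form at x → -∞.
Rewrite the product as x^4 / e^(-4x) (an ∞/∞ form) and apply L'Hôpital, or use the standard hierarchy e^(4|x|) ≫ |x^4| as x → -∞.
The indeterminate product → 0, so the limit = 1.

Final answer: 1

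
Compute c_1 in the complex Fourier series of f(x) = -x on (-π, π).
Compute the real Fourier coefficients first: a_1 = 0, b_1 = -2.
Then c_1 = (a_1 − i·b_1)/2 = i.

Final answer: i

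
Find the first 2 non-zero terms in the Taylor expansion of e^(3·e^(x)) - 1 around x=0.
3·x·e^(3) - 1 + e^(3)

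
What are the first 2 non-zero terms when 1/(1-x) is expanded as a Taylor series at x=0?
x + 1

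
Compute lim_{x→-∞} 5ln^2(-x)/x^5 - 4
The quotient is an ∞/∞ indeterminate form as x → -∞.
Compare growth rates of the dominant terms (exponentials ≫ polynomials ≫ logarithms), or apply L'Hôpital's rule; the quotient → 0.
Adding the constant: 0 - 4 = -4. Limit = -4.

Final answer: -4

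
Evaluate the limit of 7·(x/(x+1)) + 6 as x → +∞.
Evaluate the dominant behaviour as x → +∞; each term tends to a finite value or vanishes.
Limit = 13.

Final answer: 13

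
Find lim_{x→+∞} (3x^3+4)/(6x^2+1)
This is an ∞/∞ indeterminate form as x → +∞.
Divide numerator and denominator by x^3 and let the lower-order terms vanish; the numerator's degree 3 exceeds the denominator's degree 2, so the quotient diverges.
Limit = ∞.

Final answer: ∞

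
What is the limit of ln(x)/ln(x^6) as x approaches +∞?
This is an ∞/∞ indeterminate form as x → +∞.
Write ln(x^6) = 6·ln(x), reducing the quotient to 1/6.
Limit = 1/6.

Final answer: 1/6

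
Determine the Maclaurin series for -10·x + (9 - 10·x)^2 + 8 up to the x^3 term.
100·x^2 - 190·x + 89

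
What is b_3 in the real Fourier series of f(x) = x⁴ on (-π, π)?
b_3 = (1/π) ∫_{-π}^{π} f(x)·sin(3x) dx.
Evaluate the integral (use parity and integration by parts as needed): b_3 = 0.

Final answer: 0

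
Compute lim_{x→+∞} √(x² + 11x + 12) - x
This is an ∞ − ∞ indeterminate form.
Multiply and divide by the conjugate √(x²+11x + 12) + x; the x² terms cancel, leaving (11x + 12)/(√(x²+11x + 12)+x) → 11/2.
Limit = 11/2.

Final answer: 11/2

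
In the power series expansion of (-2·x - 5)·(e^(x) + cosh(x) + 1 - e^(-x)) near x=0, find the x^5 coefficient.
Expand to order 5: (-2·x - 5)·(e^(x) + cosh(x) + 1 - e^(-x)) = -x^5/6 - 7·x^4/8 - 8·x^3/3 - 13·x^2/2 - 14·x - 10 + O(x^6).
The coefficient of x^5 is -1/6.

Final answer: -1/6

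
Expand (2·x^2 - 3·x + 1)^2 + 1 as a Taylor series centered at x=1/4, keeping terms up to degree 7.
73/64 - 3·(x - 1/4)/2 + 11·(x - 1/4)^2/2 - 8·(x - 1/4)^3 + 4·(x - 1/4)^4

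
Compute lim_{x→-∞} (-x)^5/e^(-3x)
This is an ∞/∞ indeterminate form as x → -∞.
Compare growth rates of the dominant terms (exponentials ≫ polynomials ≫ logarithms), or apply L'Hôpital's rule; the quotient → 0.
Limit = 0.

Final answer: 0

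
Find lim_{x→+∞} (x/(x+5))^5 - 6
As x → +∞: x/(x+5) = 1/(1 + 5/x) → 1, and the 5th power of a limit-1 base also → 1; with the additive constant, 1 - 6 = -5.
Limit = -5.

Final answer: -5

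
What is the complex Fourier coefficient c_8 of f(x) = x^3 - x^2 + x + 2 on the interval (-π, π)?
Compute the real Fourier coefficients first: a_8 = -1/16, b_8 = -π^2/4 - 29/128.
Then c_8 = (a_8 − i·b_8)/2 = -1/32 + 29·i/256 + i·π^2/8.

Final answer: -1/32 + 29·i/256 + i·π^2/8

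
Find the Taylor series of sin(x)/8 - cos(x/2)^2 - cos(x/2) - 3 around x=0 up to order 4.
-3·x^4/128 - x^3/48 + 3·x^2/8 + x/8 - 5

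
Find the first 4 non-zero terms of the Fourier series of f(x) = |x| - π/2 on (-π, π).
-4·cos(x)/π - 4·cos(3·x)/(9·π) - 4·cos(5·x)/(25·π) - 4·cos(7·x)/(49·π)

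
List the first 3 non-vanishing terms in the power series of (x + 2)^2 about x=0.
x^2 + 4·x + 4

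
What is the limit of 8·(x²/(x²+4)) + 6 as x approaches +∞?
Evaluate the dominant behaviour as x → +∞; each term tends to a finite value or vanishes.
Limit = 14.

Final answer: 14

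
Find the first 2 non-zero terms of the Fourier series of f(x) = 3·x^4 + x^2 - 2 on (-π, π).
(140 - 24·π^2)·cos(x) - 2 + π^2/3 + 3·π^4/5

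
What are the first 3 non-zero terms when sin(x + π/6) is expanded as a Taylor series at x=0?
-x^2/4 + √(3)·x/2 + 1/2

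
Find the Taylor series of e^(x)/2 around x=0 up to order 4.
x^4/48 + x^3/12 + x^2/4 + x/2 + 1/2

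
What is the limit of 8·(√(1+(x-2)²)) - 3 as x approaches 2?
Direct substitution at x = 2 gives 5.

Final answer: 5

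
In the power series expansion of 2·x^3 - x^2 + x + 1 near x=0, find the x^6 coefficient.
Expand to order 6: 2·x^3 - x^2 + x + 1 = 2·x^3 - x^2 + x + 1 + O(x^7).
The coefficient of x^6 is 0.

Final answer: 0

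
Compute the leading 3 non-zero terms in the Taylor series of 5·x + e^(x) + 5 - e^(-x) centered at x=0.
x^3/3 + 7·x + 5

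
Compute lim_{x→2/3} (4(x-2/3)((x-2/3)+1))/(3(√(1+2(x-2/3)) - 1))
Both numerator and denominator → 0 as x → 2/3; this is a 0/0 indeterminate form.
Expand each to leading order near x = 2/3: numerator ~ 4·(x - 2/3), denominator ~ 3·(x - 2/3).
The limit of the ratio is 4/3.

Final answer: 4/3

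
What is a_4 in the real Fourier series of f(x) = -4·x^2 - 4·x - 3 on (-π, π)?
a_4 = (1/π) ∫_{-π}^{π} f(x)·cos(4x) dx.
Evaluate the integral (use parity and integration by parts as needed): a_4 = -1.

Final answer: -1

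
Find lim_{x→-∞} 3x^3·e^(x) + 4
The product is a 0·∞ indeterminate form at x → -∞.
Rewrite the product as 3x^3 / e^(-x) (an ∞/∞ form) and apply L'Hôpital, or use the standard hierarchy e^(|x|) ≫ |x^3| as x → -∞.
The indeterminate product → 0, so the limit = 4.

Final answer: 4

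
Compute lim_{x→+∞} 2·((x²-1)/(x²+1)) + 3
Evaluate the dominant behaviour as x → +∞; each term tends to a finite value or vanishes.
Limit = 5.

Final answer: 5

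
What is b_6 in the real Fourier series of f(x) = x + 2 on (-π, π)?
b_6 = (1/π) ∫_{-π}^{π} f(x)·sin(6x) dx.
Evaluate the integral (use parity and integration by parts as needed): b_6 = -1/3.

Final answer: -1/3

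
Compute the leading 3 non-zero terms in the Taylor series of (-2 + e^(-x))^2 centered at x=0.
-2·x^3/3 + 2·x + 1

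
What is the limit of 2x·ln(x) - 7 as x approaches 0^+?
The product is a 0·∞ indeterminate form at x → 0⁺.
Rewrite the product as 2·ln(x) / x^(-1) and apply L'Hôpital, or use the standard hierarchy x^(-1) ≫ |ln x| as x → 0⁺.
The indeterminate product → 0, so the limit = -7.

Final answer: -7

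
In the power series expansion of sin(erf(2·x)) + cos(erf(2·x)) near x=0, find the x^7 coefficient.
Expand to order 7: sin(erf(2·x)) + cos(erf(2·x)) = x^7·(-4864/(45·π^(3/2)) - 128/(21·√(π)) - 512/(9·π^(5/2)) - 1024/(315·π^(7/2))) + x^6·(-1792/(45·π) - 512/(9·π^2) - 256/(45·π^3)) + x^5·(128/(15·π^(5/2)) + 32/(5·√(π)) + 128/(3·π^(3/2))) + x^4·(32/(3·π^2) + 64/(3·π)) + x^3·(-16/(3·√(π)) - 32/(3·π^(3/2))) - 8·x^2/π + 4·x/√(π) + 1 + O(x^8).
The coefficient of x^7 is -4864/(45·π^(3/2)) - 128/(21·√(π)) - 512/(9·π^(5/2)) - 1024/(315·π^(7/2)).

Final answer: -4864/(45·π^(3/2)) - 128/(21·√(π)) - 512/(9·π^(5/2)) - 1024/(315·π^(7/2))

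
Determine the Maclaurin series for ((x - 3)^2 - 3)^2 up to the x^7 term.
x^4 - 12·x^3 + 48·x^2 - 72·x + 36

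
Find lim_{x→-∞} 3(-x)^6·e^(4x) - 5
The product is a 0·∞ indeterminate form at x → -∞.
Rewrite the product as 3(-x)^6 / e^(-4x) (an ∞/∞ form) and apply L'Hôpital, or use the standard hierarchy e^(4|x|) ≫ |(-x)^6| as x → -∞.
The indeterminate product → 0, so the limit = -5.

Final answer: -5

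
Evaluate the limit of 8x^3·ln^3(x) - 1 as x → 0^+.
The product is a 0·∞ indeterminate form at x → 0⁺.
Rewrite the product as 8·ln^3(x) / x^(-3) and apply L'Hôpital, or use the standard hierarchy x^(-3) ≫ |ln x|^3 as x → 0⁺.
The indeterminate product → 0, so the limit = -1.

Final answer: -1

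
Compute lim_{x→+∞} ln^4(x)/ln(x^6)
This is an ∞/∞ indeterminate form as x → +∞.
Write ln(x^6) = 6·ln(x), reducing the quotient to ln^3(x)/6 → ∞.
Limit = ∞.

Final answer: ∞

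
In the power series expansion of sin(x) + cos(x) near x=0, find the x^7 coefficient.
Expand to order 7: sin(x) + cos(x) = -x^7/5040 - x^6/720 + x^5/120 + x^4/24 - x^3/6 - x^2/2 + x + 1 + O(x^8).
The coefficient of x^7 is -1/5040.

Final answer: -1/5040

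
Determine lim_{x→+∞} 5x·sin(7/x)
As x → +∞: let u = 7/x → 0⁺; then 5·x·sin(7/x) = 5·7·sin(u)/u → 5·7·1 = 35.
Limit = 35.

Final answer: 35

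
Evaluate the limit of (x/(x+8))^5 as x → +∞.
As x → +∞: x/(x+8) = 1/(1 + 8/x) → 1, and the 5th power of a limit-1 base also → 1.
Limit = 1.

Final answer: 1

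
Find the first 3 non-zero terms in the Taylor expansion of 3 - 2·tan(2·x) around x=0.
-16·x^3/3 - 4·x + 3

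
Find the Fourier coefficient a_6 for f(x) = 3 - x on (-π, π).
a_6 = (1/π) ∫_{-π}^{π} f(x)·cos(6x) dx.
Evaluate the integral (use parity and integration by parts as needed): a_6 = 0.

Final answer: 0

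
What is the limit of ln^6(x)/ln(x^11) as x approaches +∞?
This is an ∞/∞ indeterminate form as x → +∞.
Write ln(x^11) = 11·ln(x), reducing the quotient to ln^5(x)/11 → ∞.
Limit = ∞.

Final answer: ∞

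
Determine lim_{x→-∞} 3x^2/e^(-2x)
This is an ∞/∞ indeterminate form as x → -∞.
Compare growth rates of the dominant terms (exponentials ≫ polynomials ≫ logarithms), or apply L'Hôpital's rule; the quotient → 0.
Limit = 0.

Final answer: 0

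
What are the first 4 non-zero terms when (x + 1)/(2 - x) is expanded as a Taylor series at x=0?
3·x^3/16 + 3·x^2/8 + 3·x/4 + 1/2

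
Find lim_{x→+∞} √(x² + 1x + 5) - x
This is an ∞ − ∞ indeterminate form.
Multiply and divide by the conjugate √(x²+1x + 5) + x; the x² terms cancel, leaving (1x + 5)/(√(x²+1x + 5)+x) → 1/2.
Limit = 1/2.

Final answer: 1/2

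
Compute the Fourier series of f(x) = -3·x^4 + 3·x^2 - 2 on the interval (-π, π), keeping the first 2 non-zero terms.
(-156 + 24·π^2)·cos(x) - 3·π^4/5 - 2 + π^2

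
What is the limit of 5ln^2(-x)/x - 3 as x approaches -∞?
The quotient is an ∞/∞ indeterminate form as x → -∞.
Compare growth rates of the dominant terms (exponentials ≫ polynomials ≫ logarithms), or apply L'Hôpital's rule; the quotient → 0.
Adding the constant: 0 - 3 = -3. Limit = -3.

Final answer: -3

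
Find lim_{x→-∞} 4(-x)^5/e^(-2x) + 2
The quotient is an ∞/∞ indeterminate form as x → -∞.
Compare growth rates of the dominant terms (exponentials ≫ polynomials ≫ logarithms), or apply L'Hôpital's rule; the quotient → 0.
Adding the constant: 0 + 2 = 2. Limit = 2.

Final answer: 2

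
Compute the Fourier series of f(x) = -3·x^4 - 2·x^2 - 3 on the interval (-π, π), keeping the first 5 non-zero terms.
(-136 + 24·π^2)·cos(x) + (7 - 6·π^2)·cos(2·x) + (-8/9 + 8·π^2/3)·cos(3·x) + (1/16 - 3·π^2/2)·cos(4·x) - 3·π^4/5 - 2·π^2/3 - 3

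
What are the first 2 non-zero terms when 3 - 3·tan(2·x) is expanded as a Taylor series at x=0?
3 - 6·x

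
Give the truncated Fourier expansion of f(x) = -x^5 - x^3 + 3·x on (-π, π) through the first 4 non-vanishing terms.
(-222 - 2·π^4 + 38·π^2)·sin(x) + (-4·π^2 + 3 + π^4)·sin(2·x) + (-2·π^4/3 + 118/81 + 22·π^2/27)·sin(3·x) + (-93/64 - π^2/8 + π^4/2)·sin(4·x)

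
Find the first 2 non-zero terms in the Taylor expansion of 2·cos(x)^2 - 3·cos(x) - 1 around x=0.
-x^2/2 - 2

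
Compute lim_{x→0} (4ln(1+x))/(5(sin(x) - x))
Both numerator and denominator → 0 as x → 0; this is a 0/0 indeterminate form.
Expand each to leading order near x = 0: numerator ~ 4·x, denominator ~ -5·x^3/6.
The limit of the ratio is -∞.

Final answer: -∞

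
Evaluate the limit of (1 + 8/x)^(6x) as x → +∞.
As x → +∞: write (1 + 8/x)^(6x) = ((1 + 8/x)^x)^6 → (e^8)^6 = e^48.
Limit = e^(48).

Final answer: e^(48)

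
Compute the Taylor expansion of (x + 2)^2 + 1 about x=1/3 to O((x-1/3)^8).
58/9 + 14·(x - 1/3)/3 + (x - 1/3)^2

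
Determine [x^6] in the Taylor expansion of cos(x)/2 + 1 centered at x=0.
Expand to order 6: cos(x)/2 + 1 = -x^6/1440 + x^4/48 - x^2/4 + 3/2 + O(x^7).
The coefficient of x^6 is -1/1440.

Final answer: -1/1440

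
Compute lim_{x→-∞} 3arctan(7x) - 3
Evaluate the dominant behaviour as x → -∞; each term tends to a finite value or vanishes.
Limit = -3·π/2 - 3.

Final answer: -3·π/2 - 3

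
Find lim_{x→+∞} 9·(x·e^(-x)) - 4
Evaluate the dominant behaviour as x → +∞; each term tends to a finite value or vanishes.
Limit = -4.

Final answer: -4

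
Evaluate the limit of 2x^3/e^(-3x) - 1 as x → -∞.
The quotient is an ∞/∞ indeterminate form as x → -∞.
Compare growth rates of the dominant terms (exponentials ≫ polynomials ≫ logarithms), or apply L'Hôpital's rule; the quotient → 0.
Adding the constant: 0 - 1 = -1. Limit = -1.

Final answer: -1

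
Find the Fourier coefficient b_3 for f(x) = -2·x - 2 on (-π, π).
b_3 = (1/π) ∫_{-π}^{π} f(x)·sin(3x) dx.
Evaluate the integral (use parity and integration by parts as needed): b_3 = -4/3.

Final answer: -4/3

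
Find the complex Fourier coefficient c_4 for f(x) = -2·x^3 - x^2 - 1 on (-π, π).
Compute the real Fourier coefficients first: a_4 = -1/4, b_4 = -3/8 + π^2.
Then c_4 = (a_4 − i·b_4)/2 = -1/8 - i·π^2/2 + 3·i/16.

Final answer: -1/8 - i·π^2/2 + 3·i/16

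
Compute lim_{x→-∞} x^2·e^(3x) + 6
The product is a 0·∞ indeterminate form at x → -∞.
Rewrite the product as x^2 / e^(-3x) (an ∞/∞ form) and apply L'Hôpital, or use the standard hierarchy e^(3|x|) ≫ |x^2| as x → -∞.
The indeterminate product → 0, so the limit = 6.

Final answer: 6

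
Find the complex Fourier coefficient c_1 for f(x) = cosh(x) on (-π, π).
Compute the real Fourier coefficients first: a_1 = -sinh(π)/π, b_1 = 0.
Then c_1 = (a_1 − i·b_1)/2 = -sinh(π)/(2·π).

Final answer: -sinh(π)/(2·π)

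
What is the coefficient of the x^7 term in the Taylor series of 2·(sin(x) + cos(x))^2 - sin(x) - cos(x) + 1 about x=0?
Expand to order 7: 2·(sin(x) + cos(x))^2 - sin(x) - cos(x) + 1 = -17·x^7/336 + x^6/720 + 21·x^5/40 - x^4/24 - 5·x^3/2 + x^2/2 + 3·x + 2 + O(x^8).
The coefficient of x^7 is -17/336.

Final answer: -17/336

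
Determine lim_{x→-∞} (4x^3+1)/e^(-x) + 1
The quotient is an ∞/∞ indeterminate form as x → -∞.
Compare growth rates of the dominant terms (exponentials ≫ polynomials ≫ logarithms), or apply L'Hôpital's rule; the quotient → 0.
Adding the constant: 0 + 1 = 1. Limit = 1.

Final answer: 1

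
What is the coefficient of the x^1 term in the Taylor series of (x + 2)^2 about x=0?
Expand to order 1: (x + 2)^2 = 4·x + 4 + O(x^2).
The coefficient of x^1 is 4.

Final answer: 4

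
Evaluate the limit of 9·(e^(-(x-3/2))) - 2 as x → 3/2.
Direct substitution at x = 3/2 gives 7.

Final answer: 7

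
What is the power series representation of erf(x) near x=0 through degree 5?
x^5/(5·√(π)) - 2·x^3/(3·√(π)) + 2·x/√(π)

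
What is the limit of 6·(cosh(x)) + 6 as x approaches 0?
Direct substitution at x = 0 gives 12.

Final answer: 12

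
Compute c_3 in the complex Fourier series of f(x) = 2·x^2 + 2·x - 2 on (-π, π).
Compute the real Fourier coefficients first: a_3 = -8/9, b_3 = 4/3.
Then c_3 = (a_3 − i·b_3)/2 = -4/9 - 2·i/3.

Final answer: -4/9 - 2·i/3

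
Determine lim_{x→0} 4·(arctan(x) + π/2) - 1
Direct substitution at x = 0 gives -1 + 2·π.

Final answer: -1 + 2·π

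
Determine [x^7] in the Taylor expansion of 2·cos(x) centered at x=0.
Expand to order 7: 2·cos(x) = -x^6/360 + x^4/12 - x^2 + 2 + O(x^8).
The coefficient of x^7 is 0.

Final answer: 0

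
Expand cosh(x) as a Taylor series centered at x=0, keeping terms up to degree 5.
x^4/24 + x^2/2 + 1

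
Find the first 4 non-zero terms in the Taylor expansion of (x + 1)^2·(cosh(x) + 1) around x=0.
x^3 + 5·x^2/2 + 4·x + 2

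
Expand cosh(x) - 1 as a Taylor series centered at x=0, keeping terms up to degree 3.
x^2/2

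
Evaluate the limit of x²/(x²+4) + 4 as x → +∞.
Evaluate the dominant behaviour as x → +∞; each term tends to a finite value or vanishes.
Limit = 5.

Final answer: 5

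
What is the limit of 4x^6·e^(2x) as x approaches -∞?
This is a 0·∞ indeterminate form at x → -∞.
Rewrite the product as 4x^6 / e^(-2x) (an ∞/∞ form) and apply L'Hôpital, or use the standard hierarchy e^(2|x|) ≫ |x^6| as x → -∞.
The indeterminate product → 0, so the limit = 0.

Final answer: 0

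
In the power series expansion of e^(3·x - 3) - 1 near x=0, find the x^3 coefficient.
Expand to order 3: e^(3·x - 3) - 1 = 9·x^3·e^(-3)/2 + 9·x^2·e^(-3)/2 + 3·x·e^(-3) - 1 + e^(-3) + O(x^4).
The coefficient of x^3 is 9·e^(-3)/2.

Final answer: 9·e^(-3)/2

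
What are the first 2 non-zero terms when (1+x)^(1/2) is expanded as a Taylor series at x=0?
x/2 + 1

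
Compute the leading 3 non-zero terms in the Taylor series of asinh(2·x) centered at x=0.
12·x^5/5 - 4·x^3/3 + 2·x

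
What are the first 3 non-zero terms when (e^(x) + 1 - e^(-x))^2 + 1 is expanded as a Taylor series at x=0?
4·x^2 + 4·x + 2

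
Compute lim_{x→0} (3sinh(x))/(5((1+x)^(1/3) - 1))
Both numerator and denominator → 0 as x → 0; this is a 0/0 indeterminate form.
Expand each to leading order near x = 0: numerator ~ 3·x, denominator ~ 5·x/3.
The limit of the ratio is 9/5.

Final answer: 9/5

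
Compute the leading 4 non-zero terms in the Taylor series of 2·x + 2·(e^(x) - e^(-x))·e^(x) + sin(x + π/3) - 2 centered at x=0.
31·x^3/12 + x^2·(4 - √(3)/4) + 13·x/2 - 2 + √(3)/2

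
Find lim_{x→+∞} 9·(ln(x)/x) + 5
Evaluate the dominant behaviour as x → +∞; each term tends to a finite value or vanishes.
Limit = 5.

Final answer: 5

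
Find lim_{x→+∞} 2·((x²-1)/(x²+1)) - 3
Evaluate the dominant behaviour as x → +∞; each term tends to a finite value or vanishes.
Limit = -1.

Final answer: -1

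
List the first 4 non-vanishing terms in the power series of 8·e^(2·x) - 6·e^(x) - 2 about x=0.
61·x^4/12 + 29·x^3/3 + 13·x^2 + 10·x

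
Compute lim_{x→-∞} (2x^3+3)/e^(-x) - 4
The quotient is an ∞/∞ indeterminate form as x → -∞.
Compare growth rates of the dominant terms (exponentials ≫ polynomials ≫ logarithms), or apply L'Hôpital's rule; the quotient → 0.
Adding the constant: 0 - 4 = -4. Limit = -4.

Final answer: -4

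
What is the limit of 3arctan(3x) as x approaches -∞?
Evaluate the dominant behaviour as x → -∞; each term tends to a finite value or vanishes.
Limit = -3·π/2.

Final answer: -3·π/2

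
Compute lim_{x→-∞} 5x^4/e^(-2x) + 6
The quotient is an ∞/∞ indeterminate form as x → -∞.
Compare growth rates of the dominant terms (exponentials ≫ polynomials ≫ logarithms), or apply L'Hôpital's rule; the quotient → 0.
Adding the constant: 0 + 6 = 6. Limit = 6.

Final answer: 6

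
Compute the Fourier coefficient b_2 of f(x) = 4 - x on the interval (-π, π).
b_2 = (1/π) ∫_{-π}^{π} f(x)·sin(2x) dx.
Evaluate the integral (use parity and integration by parts as needed): b_2 = 1.

Final answer: 1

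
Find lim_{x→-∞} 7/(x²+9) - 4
Evaluate the dominant behaviour as x → -∞; each term tends to a finite value or vanishes.
Limit = -4.

Final answer: -4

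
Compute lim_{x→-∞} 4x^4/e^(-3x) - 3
The quotient is an ∞/∞ indeterminate form as x → -∞.
Compare growth rates of the dominant terms (exponentials ≫ polynomials ≫ logarithms), or apply L'Hôpital's rule; the quotient → 0.
Adding the constant: 0 - 3 = -3. Limit = -3.

Final answer: -3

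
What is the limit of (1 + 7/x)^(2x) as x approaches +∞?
As x → +∞: write (1 + 7/x)^(2x) = ((1 + 7/x)^x)^2 → (e^7)^2 = e^14.
Limit = e^(14).

Final answer: e^(14)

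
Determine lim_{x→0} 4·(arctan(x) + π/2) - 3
Direct substitution at x = 0 gives -3 + 2·π.

Final answer: -3 + 2·π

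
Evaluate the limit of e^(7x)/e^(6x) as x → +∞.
This is an ∞/∞ indeterminate form as x → +∞.
Rewrite e^(7x)/e^(6x) = e^((7−6)x) = e^(x); the exponent coefficient is 1 > 0 so e^(x) → ∞.
Limit = ∞.

Final answer: ∞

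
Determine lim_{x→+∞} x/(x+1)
Evaluate the dominant behaviour as x → +∞; each term tends to a finite value or vanishes.
Limit = 1.

Final answer: 1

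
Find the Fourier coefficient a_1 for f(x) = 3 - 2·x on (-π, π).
a_1 = (1/π) ∫_{-π}^{π} f(x)·cos(1x) dx.
Evaluate the integral (use parity and integration by parts as needed): a_1 = 0.

Final answer: 0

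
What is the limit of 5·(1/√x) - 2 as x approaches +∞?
Evaluate the dominant behaviour as x → +∞; each term tends to a finite value or vanishes.
Limit = -2.

Final answer: -2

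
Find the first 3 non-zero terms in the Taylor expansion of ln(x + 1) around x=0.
x^3/3 - x^2/2 + x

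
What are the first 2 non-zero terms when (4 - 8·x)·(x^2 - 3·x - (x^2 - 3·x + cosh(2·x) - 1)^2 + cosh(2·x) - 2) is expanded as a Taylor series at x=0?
-4·x - 4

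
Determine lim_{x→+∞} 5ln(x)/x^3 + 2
The quotient is an ∞/∞ indeterminate form as x → +∞.
The polynomial denominator x^3 dominates the logarithmic numerator (any positive power of x ≫ ln(x) as x → ∞), so the quotient → 0.
Adding the constant: 0 + 2 = 2. Limit = 2.

Final answer: 2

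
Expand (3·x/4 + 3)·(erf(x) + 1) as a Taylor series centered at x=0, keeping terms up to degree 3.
-2·x^3/√(π) + 3·x^2/(2·√(π)) + x·(3/4 + 6/√(π)) + 3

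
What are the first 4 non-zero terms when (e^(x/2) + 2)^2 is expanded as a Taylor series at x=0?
x^3/4 + x^2 + 3·x + 9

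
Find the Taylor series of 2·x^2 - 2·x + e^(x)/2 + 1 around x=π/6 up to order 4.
-π/3 + π^2/18 + e^(π/6)/2 + 1 + (-2 + e^(π/6)/2 + 2·π/3)·(x - π/6) + (e^(π/6)/4 + 2)·(x - π/6)^2 + e^(π/6)·(x - π/6)^3/12 + e^(π/6)·(x - π/6)^4/48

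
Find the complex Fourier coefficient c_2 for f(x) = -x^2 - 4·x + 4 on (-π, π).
Compute the real Fourier coefficients first: a_2 = -1, b_2 = 4.
Then c_2 = (a_2 − i·b_2)/2 = -1/2 - 2·i.

Final answer: -1/2 - 2·i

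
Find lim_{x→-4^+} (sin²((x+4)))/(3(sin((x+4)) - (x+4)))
Both numerator and denominator → 0 as x → -4^+; this is a 0/0 indeterminate form.
Expand each to leading order near x = -4: numerator ~ (x + 4)^2, denominator ~ -(x + 4)^3/2.
The limit of the ratio is -∞.

Final answer: -∞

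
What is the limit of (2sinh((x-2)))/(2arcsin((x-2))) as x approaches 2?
Both numerator and denominator → 0 as x → 2; this is a 0/0 indeterminate form.
Expand each to leading order near x = 2: numerator ~ 2·(x - 2), denominator ~ 2·(x - 2).
The limit of the ratio is 1.

Final answer: 1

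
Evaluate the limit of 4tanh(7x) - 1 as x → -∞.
Evaluate the dominant behaviour as x → -∞; each term tends to a finite value or vanishes.
Limit = -5.

Final answer: -5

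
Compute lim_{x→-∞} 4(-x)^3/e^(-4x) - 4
The quotient is an ∞/∞ indeterminate form as x → -∞.
Compare growth rates of the dominant terms (exponentials ≫ polynomials ≫ logarithms), or apply L'Hôpital's rule; the quotient → 0.
Adding the constant: 0 - 4 = -4. Limit = -4.

Final answer: -4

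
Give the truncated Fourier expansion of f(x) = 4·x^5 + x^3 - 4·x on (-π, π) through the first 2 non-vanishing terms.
(-158·π^2 + 8·π^4 + 940)·sin(x) + (-4·π^4 - 49/2 + 19·π^2)·sin(2·x)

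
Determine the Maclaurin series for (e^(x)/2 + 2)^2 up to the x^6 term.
x^6/40 + x^5/12 + x^4/4 + 2·x^3/3 + 3·x^2/2 + 5·x/2 + 25/4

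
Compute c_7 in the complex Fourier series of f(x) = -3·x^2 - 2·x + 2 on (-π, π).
Compute the real Fourier coefficients first: a_7 = 12/49, b_7 = -4/7.
Then c_7 = (a_7 − i·b_7)/2 = 6/49 + 2·i/7.

Final answer: 6/49 + 2·i/7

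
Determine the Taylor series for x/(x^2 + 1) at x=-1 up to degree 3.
-1/2 + (x + 1)^2/4 + (x + 1)^3/4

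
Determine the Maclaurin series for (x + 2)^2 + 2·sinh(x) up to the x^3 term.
x^3/3 + x^2 + 6·x + 4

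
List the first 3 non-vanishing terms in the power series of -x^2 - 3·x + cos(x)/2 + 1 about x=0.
-5·x^2/4 - 3·x + 3/2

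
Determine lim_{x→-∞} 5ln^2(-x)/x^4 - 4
The quotient is an ∞/∞ indeterminate form as x → -∞.
Compare growth rates of the dominant terms (exponentials ≫ polynomials ≫ logarithms), or apply L'Hôpital's rule; the quotient → 0.
Adding the constant: 0 - 4 = -4. Limit = -4.

Final answer: -4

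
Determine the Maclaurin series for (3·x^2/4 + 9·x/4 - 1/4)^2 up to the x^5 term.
9·x^4/16 + 27·x^3/8 + 75·x^2/16 - 9·x/8 + 1/16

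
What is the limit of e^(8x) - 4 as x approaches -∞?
Evaluate the dominant behaviour as x → -∞; each term tends to a finite value or vanishes.
Limit = -4.

Final answer: -4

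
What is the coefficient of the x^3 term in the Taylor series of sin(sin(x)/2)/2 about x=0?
Expand to order 3: sin(sin(x)/2)/2 = -5·x^3/96 + x/4 + O(x^4).
The coefficient of x^3 is -5/96.

Final answer: -5/96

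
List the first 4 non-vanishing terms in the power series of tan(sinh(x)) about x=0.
29·x^7/144 + 37·x^5/120 + x^3/2 + x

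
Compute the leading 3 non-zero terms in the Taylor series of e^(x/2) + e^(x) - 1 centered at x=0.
5·x^2/8 + 3·x/2 + 1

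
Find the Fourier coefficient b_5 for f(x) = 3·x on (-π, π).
b_5 = (1/π) ∫_{-π}^{π} f(x)·sin(5x) dx.
Evaluate the integral (use parity and integration by parts as needed): b_5 = 6/5.

Final answer: 6/5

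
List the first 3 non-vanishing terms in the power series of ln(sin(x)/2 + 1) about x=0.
-x^3/24 - x^2/8 + x/2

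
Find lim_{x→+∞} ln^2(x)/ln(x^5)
This is an ∞/∞ indeterminate form as x → +∞.
Write ln(x^5) = 5·ln(x), reducing the quotient to ln(x)/5 → ∞.
Limit = ∞.

Final answer: ∞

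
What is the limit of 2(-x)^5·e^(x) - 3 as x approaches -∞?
The product is a 0·∞ indeterminate form at x → -∞.
Rewrite the product as 2(-x)^5 / e^(-x) (an ∞/∞ form) and apply L'Hôpital, or use the standard hierarchy e^(|x|) ≫ |(-x)^5| as x → -∞.
The indeterminate product → 0, so the limit = -3.

Final answer: -3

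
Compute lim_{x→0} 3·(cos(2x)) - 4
Direct substitution at x = 0 gives -1.

Final answer: -1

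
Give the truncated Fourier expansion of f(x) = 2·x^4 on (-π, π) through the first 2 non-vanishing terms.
(96 - 16·π^2)·cos(x) + 2·π^4/5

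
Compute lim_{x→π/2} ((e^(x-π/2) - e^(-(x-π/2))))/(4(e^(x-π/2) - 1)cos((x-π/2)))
Both numerator and denominator → 0 as x → π/2; this is a 0/0 indeterminate form.
Expand each to leading order near x = π/2: numerator ~ 2·(x - π/2), denominator ~ 4·(x - π/2).
The limit of the ratio is 1/2.

Final answer: 1/2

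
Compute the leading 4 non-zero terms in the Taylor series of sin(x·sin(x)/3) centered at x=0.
137·x^8/45360 - 11·x^6/3240 - x^4/18 + x^2/3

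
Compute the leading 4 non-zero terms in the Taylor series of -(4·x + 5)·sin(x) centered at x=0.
2·x^4/3 + 5·x^3/6 - 4·x^2 - 5·x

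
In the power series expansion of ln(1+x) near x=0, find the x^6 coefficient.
Expand to order 6: ln(1+x) = -x^6/6 + x^5/5 - x^4/4 + x^3/3 - x^2/2 + x + O(x^7).
The coefficient of x^6 is -1/6.

Final answer: -1/6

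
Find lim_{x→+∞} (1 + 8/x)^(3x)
As x → +∞: write (1 + 8/x)^(3x) = ((1 + 8/x)^x)^3 → (e^8)^3 = e^24.
Limit = e^(24).

Final answer: e^(24)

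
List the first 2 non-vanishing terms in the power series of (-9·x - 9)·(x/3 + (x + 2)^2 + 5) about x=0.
-120·x - 81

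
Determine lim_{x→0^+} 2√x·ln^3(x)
This is a 0·∞ indeterminate form at x → 0⁺.
Rewrite the product as 2·ln^3(x) / x^(-1/2) and apply L'Hôpital, or use the standard hierarchy x^(-1/2) ≫ |ln x|^3 as x → 0⁺.
The indeterminate product → 0, so the limit = 0.

Final answer: 0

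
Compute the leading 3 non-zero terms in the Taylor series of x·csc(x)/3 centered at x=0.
7·x^4/1080 + x^2/18 + 1/3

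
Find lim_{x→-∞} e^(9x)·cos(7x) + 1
Evaluate the dominant behaviour as x → -∞; each term tends to a finite value or vanishes.
Limit = 1.

Final answer: 1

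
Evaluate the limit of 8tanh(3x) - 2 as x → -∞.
Evaluate the dominant behaviour as x → -∞; each term tends to a finite value or vanishes.
Limit = -10.

Final answer: -10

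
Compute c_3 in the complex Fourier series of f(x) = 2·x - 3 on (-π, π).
Compute the real Fourier coefficients first: a_3 = 0, b_3 = 4/3.
Then c_3 = (a_3 − i·b_3)/2 = -2·i/3.

Final answer: -2·i/3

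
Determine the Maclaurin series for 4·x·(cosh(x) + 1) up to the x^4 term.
2·x^3 + 8·x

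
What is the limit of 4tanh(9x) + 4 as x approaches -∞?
Evaluate the dominant behaviour as x → -∞; each term tends to a finite value or vanishes.
Limit = 0.

Final answer: 0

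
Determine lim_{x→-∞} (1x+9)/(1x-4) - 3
Evaluate the dominant behaviour as x → -∞; each term tends to a finite value or vanishes.
Limit = -2.

Final answer: -2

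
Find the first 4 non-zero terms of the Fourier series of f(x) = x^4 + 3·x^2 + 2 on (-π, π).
(36 - 8·π^2)·cos(x) + 2·π^2·cos(2·x) + (-8·π^2/9 - 20/27)·cos(3·x) + 2 + π^2 + π^4/5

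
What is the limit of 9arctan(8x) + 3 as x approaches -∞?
Evaluate the dominant behaviour as x → -∞; each term tends to a finite value or vanishes.
Limit = 3 - 9·π/2.

Final answer: 3 - 9·π/2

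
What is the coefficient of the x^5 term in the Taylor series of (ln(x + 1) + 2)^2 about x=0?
Expand to order 5: (ln(x + 1) + 2)^2 = -x^5/30 - x^4/12 + x^3/3 - x^2 + 4·x + 4 + O(x^6).
The coefficient of x^5 is -1/30.

Final answer: -1/30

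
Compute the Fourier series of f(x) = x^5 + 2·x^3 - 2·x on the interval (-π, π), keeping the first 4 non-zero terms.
(-36·π^2 + 2·π^4 + 212)·sin(x) + (-π^4 - 5/2 + 3·π^2)·sin(2·x) + (-4·π^2/27 - 100/81 + 2·π^4/3)·sin(3·x) + (-π^4/2 - 3·π^2/8 + 73/64)·sin(4·x)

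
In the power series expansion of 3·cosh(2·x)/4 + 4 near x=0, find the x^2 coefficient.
Expand to order 2: 3·cosh(2·x)/4 + 4 = 3·x^2/2 + 19/4 + O(x^3).
The coefficient of x^2 is 3/2.

Final answer: 3/2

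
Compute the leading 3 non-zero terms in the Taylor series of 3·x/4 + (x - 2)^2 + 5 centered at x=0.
x^2 - 13·x/4 + 9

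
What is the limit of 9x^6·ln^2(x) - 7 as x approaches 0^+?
The product is a 0·∞ indeterminate form at x → 0⁺.
Rewrite the product as 9·ln^2(x) / x^(-6) and apply L'Hôpital, or use the standard hierarchy x^(-6) ≫ |ln x|^2 as x → 0⁺.
The indeterminate product → 0, so the limit = -7.

Final answer: -7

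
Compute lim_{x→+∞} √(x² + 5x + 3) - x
This is an ∞ − ∞ indeterminate form.
Multiply and divide by the conjugate √(x²+5x + 3) + x; the x² terms cancel, leaving (5x + 3)/(√(x²+5x + 3)+x) → 5/2.
Limit = 5/2.

Final answer: 5/2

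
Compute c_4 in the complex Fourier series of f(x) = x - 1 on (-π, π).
Compute the real Fourier coefficients first: a_4 = 0, b_4 = -1/2.
Then c_4 = (a_4 − i·b_4)/2 = i/4.

Final answer: i/4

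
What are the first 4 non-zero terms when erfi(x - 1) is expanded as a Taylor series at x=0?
2·e·x^3/√(π) - 2·e·x^2/√(π) + 2·e·x/√(π) - erfi(1)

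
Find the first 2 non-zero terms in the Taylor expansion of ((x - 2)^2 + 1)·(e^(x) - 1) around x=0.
-3·x^2/2 + 5·x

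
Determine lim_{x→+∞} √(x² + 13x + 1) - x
This is an ∞ − ∞ indeterminate form.
Multiply and divide by the conjugate √(x²+13x + 1) + x; the x² terms cancel, leaving (13x + 1)/(√(x²+13x + 1)+x) → 13/2.
Limit = 13/2.

Final answer: 13/2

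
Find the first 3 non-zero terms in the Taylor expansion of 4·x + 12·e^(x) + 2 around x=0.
6·x^2 + 16·x + 14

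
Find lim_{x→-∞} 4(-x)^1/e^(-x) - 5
The quotient is an ∞/∞ indeterminate form as x → -∞.
Compare growth rates of the dominant terms (exponentials ≫ polynomials ≫ logarithms), or apply L'Hôpital's rule; the quotient → 0.
Adding the constant: 0 - 5 = -5. Limit = -5.

Final answer: -5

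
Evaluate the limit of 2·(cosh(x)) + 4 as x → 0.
Direct substitution at x = 0 gives 6.

Final answer: 6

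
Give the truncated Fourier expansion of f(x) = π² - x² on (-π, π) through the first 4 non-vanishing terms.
4·cos(x) - cos(2·x) + 4·cos(3·x)/9 + 2·π^2/3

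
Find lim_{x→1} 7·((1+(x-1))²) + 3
Direct substitution at x = 1 gives 10.

Final answer: 10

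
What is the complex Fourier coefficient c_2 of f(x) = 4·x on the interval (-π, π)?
Compute the real Fourier coefficients first: a_2 = 0, b_2 = -4.
Then c_2 = (a_2 − i·b_2)/2 = 2·i.

Final answer: 2·i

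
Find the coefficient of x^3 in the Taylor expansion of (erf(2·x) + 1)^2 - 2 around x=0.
Expand to order 3: (erf(2·x) + 1)^2 - 2 = -32·x^3/(3·√(π)) + 16·x^2/π + 8·x/√(π) - 1 + O(x^4).
The coefficient of x^3 is -32/(3·√(π)).

Final answer: -32/(3·√(π))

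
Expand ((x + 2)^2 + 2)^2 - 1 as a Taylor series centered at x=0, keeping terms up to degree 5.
x^4 + 8·x^3 + 28·x^2 + 48·x + 35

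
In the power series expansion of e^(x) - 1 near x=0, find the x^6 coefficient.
Expand to order 6: e^(x) - 1 = x^6/720 + x^5/120 + x^4/24 + x^3/6 + x^2/2 + x + O(x^7).
The coefficient of x^6 is 1/720.

Final answer: 1/720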